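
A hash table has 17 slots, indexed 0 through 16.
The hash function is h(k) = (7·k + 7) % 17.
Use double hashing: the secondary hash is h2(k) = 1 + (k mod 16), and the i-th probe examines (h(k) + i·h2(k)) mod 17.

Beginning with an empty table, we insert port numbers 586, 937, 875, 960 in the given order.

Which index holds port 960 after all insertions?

13

586: h=12 => slot 12
937: h=4 => slot 4
875: h=12, h2=12, probe 12,7 => slot 7
960: h=12, h2=1, probe 12,13 => slot 13
Table: [—, —, —, —, 937, —, —, 875, —, —, —, —, 586, 960, —, —, —]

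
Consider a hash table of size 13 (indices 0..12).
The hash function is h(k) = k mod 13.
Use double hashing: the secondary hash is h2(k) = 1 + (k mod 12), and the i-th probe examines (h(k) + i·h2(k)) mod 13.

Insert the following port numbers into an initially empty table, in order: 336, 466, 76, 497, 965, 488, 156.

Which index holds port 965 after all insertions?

8

Insert 336: h=11, slot 11 empty → index 11.
Insert 466: h=11, h2=11, slot 11 occupied → index 9.
Insert 76: h=11, h2=5, slot 11 occupied → index 3.
Insert 497: h=3, h2=6, slots 3,9 occupied → index 2.
Insert 965: h=3, h2=6, slots 3,9,2 occupied → index 8.
Insert 488: h=7, slot 7 empty → index 7.
Insert 156: h=0, slot 0 empty → index 0.
Table: [156, _, 497, 76, _, _, _, 488, 965, 466, _, 336, _]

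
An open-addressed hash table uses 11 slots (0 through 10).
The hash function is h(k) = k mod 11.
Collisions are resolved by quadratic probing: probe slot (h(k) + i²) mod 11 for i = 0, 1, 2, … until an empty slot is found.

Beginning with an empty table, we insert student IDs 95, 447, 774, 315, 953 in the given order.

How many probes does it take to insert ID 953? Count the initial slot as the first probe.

95 hashes to 7; slot 7 is free => place at 7.
447 hashes to 7; 7 taken => place at 8.
774 hashes to 4; slot 4 is free => place at 4.
315 hashes to 7; 7,8 taken => place at 0.
953 hashes to 7; 7,8,0 taken => place at 5.
Table: [315, ∅, ∅, ∅, 774, 953, ∅, 95, 447, ∅, ∅]

4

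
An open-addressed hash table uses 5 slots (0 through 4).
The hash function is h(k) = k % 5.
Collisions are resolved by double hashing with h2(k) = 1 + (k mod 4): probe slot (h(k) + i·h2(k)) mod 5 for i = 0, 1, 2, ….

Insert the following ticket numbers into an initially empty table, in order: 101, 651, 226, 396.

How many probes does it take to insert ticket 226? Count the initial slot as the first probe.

101 hashes to 1; slot 1 is free → place at 1.
651 hashes to 1, h2=4; 1 taken → place at 0.
226 hashes to 1, h2=3; 1 taken → place at 4.
396 hashes to 1, h2=1; 1 taken → place at 2.
Table: [651, 101, 396, ., 226]

2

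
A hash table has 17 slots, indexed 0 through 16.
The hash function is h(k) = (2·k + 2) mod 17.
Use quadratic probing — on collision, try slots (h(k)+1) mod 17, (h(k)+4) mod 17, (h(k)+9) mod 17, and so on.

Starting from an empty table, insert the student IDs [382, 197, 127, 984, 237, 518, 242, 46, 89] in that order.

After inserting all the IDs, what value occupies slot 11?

242

Insert 382: h=1, slot 1 empty → index 1.
Insert 197: h=5, slot 5 empty → index 5.
Insert 127: h=1, slot 1 occupied → index 2.
Insert 984: h=15, slot 15 empty → index 15.
Insert 237: h=0, slot 0 empty → index 0.
Insert 518: h=1, slots 1,2,5 occupied → index 10.
Insert 242: h=10, slot 10 occupied → index 11.
Insert 46: h=9, slot 9 empty → index 9.
Insert 89: h=10, slots 10,11 occupied → index 14.
Table: [237, 382, 127, ., ., 197, ., ., ., 46, 518, 242, ., ., 89, 984, .]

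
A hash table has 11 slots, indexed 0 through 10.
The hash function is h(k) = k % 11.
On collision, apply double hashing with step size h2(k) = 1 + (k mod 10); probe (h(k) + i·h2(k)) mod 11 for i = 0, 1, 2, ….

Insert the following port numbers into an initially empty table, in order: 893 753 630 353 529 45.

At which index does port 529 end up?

Insert 893: h=2, slot 2 empty → index 2.
Insert 753: h=5, slot 5 empty → index 5.
Insert 630: h=3, slot 3 empty → index 3.
Insert 353: h=1, slot 1 empty → index 1.
Insert 529: h=1, h2=10, slot 1 occupied → index 0.
Insert 45: h=1, h2=6, slot 1 occupied → index 7.
Table: [529, 353, 893, 630, ., 753, ., 45, ., ., .]

0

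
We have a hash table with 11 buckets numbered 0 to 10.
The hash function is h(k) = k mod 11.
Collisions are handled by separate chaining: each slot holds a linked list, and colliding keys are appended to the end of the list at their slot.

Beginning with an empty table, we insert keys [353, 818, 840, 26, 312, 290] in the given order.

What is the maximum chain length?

Insert 353: h=1, bucket 1 empty → new chain.
Insert 818: h=4, bucket 4 empty → new chain.
Insert 840: h=4, bucket 4 nonempty → append to chain.
Insert 26: h=4, bucket 4 nonempty → append to chain.
Insert 312: h=4, bucket 4 nonempty → append to chain.
Insert 290: h=4, bucket 4 nonempty → append to chain.
Final buckets:
0: ∅
1: 353
2: ∅
3: ∅
4: 818 -> 840 -> 26 -> 312 -> 290
5: ∅
6: ∅
7: ∅
8: ∅
9: ∅
10: ∅

5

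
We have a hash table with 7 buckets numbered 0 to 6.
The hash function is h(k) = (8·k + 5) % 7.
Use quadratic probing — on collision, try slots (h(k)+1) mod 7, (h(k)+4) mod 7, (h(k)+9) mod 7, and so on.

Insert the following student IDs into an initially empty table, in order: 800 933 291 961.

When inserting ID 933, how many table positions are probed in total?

2

800: h=0 -> slot 0
933: h=0, probe 0,1 -> slot 1
291: h=2 -> slot 2
961: h=0, probe 0,1,4 -> slot 4
Table: [800, 933, 291, _, 961, _, _]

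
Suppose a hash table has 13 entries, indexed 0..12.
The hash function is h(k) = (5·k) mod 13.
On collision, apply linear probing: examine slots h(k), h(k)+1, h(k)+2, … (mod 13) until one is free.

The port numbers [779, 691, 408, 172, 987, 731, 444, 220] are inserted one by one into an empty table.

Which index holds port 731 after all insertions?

Insert 779: h=8, slot 8 empty -> index 8.
Insert 691: h=10, slot 10 empty -> index 10.
Insert 408: h=12, slot 12 empty -> index 12.
Insert 172: h=2, slot 2 empty -> index 2.
Insert 987: h=8, slot 8 occupied -> index 9.
Insert 731: h=2, slot 2 occupied -> index 3.
Insert 444: h=10, slot 10 occupied -> index 11.
Insert 220: h=8, slots 8,9,10,11,12 occupied -> index 0.
Table: [220, -, 172, 731, -, -, -, -, 779, 987, 691, 444, 408]

3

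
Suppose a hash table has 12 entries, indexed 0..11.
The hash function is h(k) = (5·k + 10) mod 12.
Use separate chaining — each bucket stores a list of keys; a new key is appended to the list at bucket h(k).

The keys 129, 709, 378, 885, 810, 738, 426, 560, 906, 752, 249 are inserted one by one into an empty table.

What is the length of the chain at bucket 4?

5

Insert 129: h=7, bucket 7 empty -> new chain.
Insert 709: h=3, bucket 3 empty -> new chain.
Insert 378: h=4, bucket 4 empty -> new chain.
Insert 885: h=7, bucket 7 nonempty -> append to chain.
Insert 810: h=4, bucket 4 nonempty -> append to chain.
Insert 738: h=4, bucket 4 nonempty -> append to chain.
Insert 426: h=4, bucket 4 nonempty -> append to chain.
Insert 560: h=2, bucket 2 empty -> new chain.
Insert 906: h=4, bucket 4 nonempty -> append to chain.
Insert 752: h=2, bucket 2 nonempty -> append to chain.
Insert 249: h=7, bucket 7 nonempty -> append to chain.
Final buckets:
0: ∅
1: ∅
2: 560 -> 752
3: 709
4: 378 -> 810 -> 738 -> 426 -> 906
5: ∅
6: ∅
7: 129 -> 885 -> 249
8: ∅
9: ∅
10: ∅
11: ∅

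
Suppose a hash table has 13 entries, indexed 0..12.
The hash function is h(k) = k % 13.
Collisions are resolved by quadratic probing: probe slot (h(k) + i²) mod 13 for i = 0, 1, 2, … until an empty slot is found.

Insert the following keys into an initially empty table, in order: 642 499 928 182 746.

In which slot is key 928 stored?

642 hashes to 5; slot 5 is free => place at 5.
499 hashes to 5; 5 taken => place at 6.
928 hashes to 5; 5,6 taken => place at 9.
182 hashes to 0; slot 0 is free => place at 0.
746 hashes to 5; 5,6,9 taken => place at 1.
Table: [182, 746, ∅, ∅, ∅, 642, 499, ∅, ∅, 928, ∅, ∅, ∅]

9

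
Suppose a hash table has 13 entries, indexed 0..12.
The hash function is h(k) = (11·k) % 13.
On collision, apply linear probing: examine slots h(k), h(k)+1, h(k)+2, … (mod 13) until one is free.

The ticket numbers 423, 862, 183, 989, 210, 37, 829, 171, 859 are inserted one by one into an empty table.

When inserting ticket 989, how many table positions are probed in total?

3

Insert 423: h=12, slot 12 empty → index 12.
Insert 862: h=5, slot 5 empty → index 5.
Insert 183: h=11, slot 11 empty → index 11.
Insert 989: h=11, slots 11,12 occupied → index 0.
Insert 210: h=9, slot 9 empty → index 9.
Insert 37: h=4, slot 4 empty → index 4.
Insert 829: h=6, slot 6 empty → index 6.
Insert 171: h=9, slot 9 occupied → index 10.
Insert 859: h=11, slots 11,12,0 occupied → index 1.
Table: [989, 859, ∅, ∅, 37, 862, 829, ∅, ∅, 210, 171, 183, 423]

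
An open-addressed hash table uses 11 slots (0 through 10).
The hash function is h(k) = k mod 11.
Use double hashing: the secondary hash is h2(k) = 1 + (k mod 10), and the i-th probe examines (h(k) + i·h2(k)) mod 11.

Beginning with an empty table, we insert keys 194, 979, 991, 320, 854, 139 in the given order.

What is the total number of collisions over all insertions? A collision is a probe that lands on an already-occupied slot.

5

Insert 194: h=7, slot 7 empty => index 7.
Insert 979: h=0, slot 0 empty => index 0.
Insert 991: h=1, slot 1 empty => index 1.
Insert 320: h=1, h2=1, slot 1 occupied => index 2.
Insert 854: h=7, h2=5, slots 7,1 occupied => index 6.
Insert 139: h=7, h2=10, slots 7,6 occupied => index 5.
Table: [979, 991, 320, ., ., 139, 854, 194, ., ., .]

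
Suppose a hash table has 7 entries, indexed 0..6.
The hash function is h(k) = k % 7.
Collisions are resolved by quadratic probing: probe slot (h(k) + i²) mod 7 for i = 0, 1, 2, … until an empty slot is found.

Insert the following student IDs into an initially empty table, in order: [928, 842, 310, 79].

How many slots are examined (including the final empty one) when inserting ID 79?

Insert 928: h=4, slot 4 empty => index 4.
Insert 842: h=2, slot 2 empty => index 2.
Insert 310: h=2, slot 2 occupied => index 3.
Insert 79: h=2, slots 2,3 occupied => index 6.
Table: [-, -, 842, 310, 928, -, 79]

3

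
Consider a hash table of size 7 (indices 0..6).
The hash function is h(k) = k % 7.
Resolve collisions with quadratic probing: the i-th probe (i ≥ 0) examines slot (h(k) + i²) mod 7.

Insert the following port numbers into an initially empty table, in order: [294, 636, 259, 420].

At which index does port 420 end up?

Insert 294: h=0, slot 0 empty => index 0.
Insert 636: h=6, slot 6 empty => index 6.
Insert 259: h=0, slot 0 occupied => index 1.
Insert 420: h=0, slots 0,1 occupied => index 4.
Table: [294, 259, —, —, 420, —, 636]

4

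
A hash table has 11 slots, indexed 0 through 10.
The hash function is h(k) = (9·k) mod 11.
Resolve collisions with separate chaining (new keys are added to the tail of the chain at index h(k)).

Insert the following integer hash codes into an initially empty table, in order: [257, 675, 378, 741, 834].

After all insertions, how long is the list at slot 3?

4

257 → bucket 3
675 → bucket 3 (collision)
378 → bucket 3 (collision)
741 → bucket 3 (collision)
834 → bucket 4
Final buckets:
0: ∅
1: ∅
2: ∅
3: 257 -> 675 -> 378 -> 741
4: 834
5: ∅
6: ∅
7: ∅
8: ∅
9: ∅
10: ∅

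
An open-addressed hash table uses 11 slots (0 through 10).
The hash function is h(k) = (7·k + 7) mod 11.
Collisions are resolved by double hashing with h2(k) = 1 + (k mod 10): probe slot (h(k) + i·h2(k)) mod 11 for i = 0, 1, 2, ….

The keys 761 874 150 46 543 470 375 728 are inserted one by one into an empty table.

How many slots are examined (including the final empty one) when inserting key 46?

2

761 hashes to 10; slot 10 is free → place at 10.
874 hashes to 9; slot 9 is free → place at 9.
150 hashes to 1; slot 1 is free → place at 1.
46 hashes to 10, h2=7; 10 taken → place at 6.
543 hashes to 2; slot 2 is free → place at 2.
470 hashes to 8; slot 8 is free → place at 8.
375 hashes to 3; slot 3 is free → place at 3.
728 hashes to 10, h2=9; 10,8,6 taken → place at 4.
Table: [., 150, 543, 375, 728, ., 46, ., 470, 874, 761]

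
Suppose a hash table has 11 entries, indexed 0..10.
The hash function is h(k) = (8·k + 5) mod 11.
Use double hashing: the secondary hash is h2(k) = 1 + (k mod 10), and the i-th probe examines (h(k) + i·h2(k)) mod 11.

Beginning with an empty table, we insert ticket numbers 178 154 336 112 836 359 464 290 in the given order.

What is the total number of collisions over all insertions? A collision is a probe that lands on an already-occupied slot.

6

178 hashes to 10; slot 10 is free → place at 10.
154 hashes to 5; slot 5 is free → place at 5.
336 hashes to 9; slot 9 is free → place at 9.
112 hashes to 10, h2=3; 10 taken → place at 2.
836 hashes to 5, h2=7; 5 taken → place at 1.
359 hashes to 6; slot 6 is free → place at 6.
464 hashes to 10, h2=5; 10 taken → place at 4.
290 hashes to 4, h2=1; 4,5,6 taken → place at 7.
Table: [—, 836, 112, —, 464, 154, 359, 290, —, 336, 178]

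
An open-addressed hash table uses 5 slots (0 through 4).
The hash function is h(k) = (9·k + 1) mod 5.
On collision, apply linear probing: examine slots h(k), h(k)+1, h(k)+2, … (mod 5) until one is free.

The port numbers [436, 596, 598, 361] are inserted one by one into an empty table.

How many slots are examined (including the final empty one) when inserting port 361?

Insert 436: h=0, slot 0 empty → index 0.
Insert 596: h=0, slot 0 occupied → index 1.
Insert 598: h=3, slot 3 empty → index 3.
Insert 361: h=0, slots 0,1 occupied → index 2.
Table: [436, 596, 361, 598, -]

3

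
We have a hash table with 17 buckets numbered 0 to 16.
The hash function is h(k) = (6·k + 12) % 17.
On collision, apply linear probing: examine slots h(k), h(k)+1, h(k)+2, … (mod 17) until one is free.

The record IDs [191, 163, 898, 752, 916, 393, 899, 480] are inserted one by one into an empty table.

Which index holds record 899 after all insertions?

191: h=2 → slot 2
163: h=4 → slot 4
898: h=11 → slot 11
752: h=2, probe 2,3 → slot 3
916: h=0 → slot 0
393: h=7 → slot 7
899: h=0, probe 0,1 → slot 1
480: h=2, probe 2,3,4,5 → slot 5
Table: [916, 899, 191, 752, 163, 480, _, 393, _, _, _, 898, _, _, _, _, _]

1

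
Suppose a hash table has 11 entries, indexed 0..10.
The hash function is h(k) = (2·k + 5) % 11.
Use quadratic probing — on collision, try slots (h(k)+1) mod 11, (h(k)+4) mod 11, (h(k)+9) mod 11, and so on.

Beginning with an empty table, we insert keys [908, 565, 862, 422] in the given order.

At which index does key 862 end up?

3

908 hashes to 6; slot 6 is free → place at 6.
565 hashes to 2; slot 2 is free → place at 2.
862 hashes to 2; 2 taken → place at 3.
422 hashes to 2; 2,3,6 taken → place at 0.
Table: [422, ∅, 565, 862, ∅, ∅, 908, ∅, ∅, ∅, ∅]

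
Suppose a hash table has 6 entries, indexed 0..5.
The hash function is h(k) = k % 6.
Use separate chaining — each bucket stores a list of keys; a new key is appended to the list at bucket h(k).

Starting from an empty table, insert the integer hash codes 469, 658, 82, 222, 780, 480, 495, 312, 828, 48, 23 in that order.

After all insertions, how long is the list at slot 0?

6

469 → bucket 1
658 → bucket 4
82 → bucket 4 (collision)
222 → bucket 0
780 → bucket 0 (collision)
480 → bucket 0 (collision)
495 → bucket 3
312 → bucket 0 (collision)
828 → bucket 0 (collision)
48 → bucket 0 (collision)
23 → bucket 5
Final buckets:
0: 222 -> 780 -> 480 -> 312 -> 828 -> 48
1: 469
2: _
3: 495
4: 658 -> 82
5: 23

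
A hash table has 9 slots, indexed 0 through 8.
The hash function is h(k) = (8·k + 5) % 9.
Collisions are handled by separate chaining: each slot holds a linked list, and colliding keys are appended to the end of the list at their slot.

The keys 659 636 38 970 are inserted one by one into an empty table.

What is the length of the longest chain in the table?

2

Insert 659: h=3, bucket 3 empty → new chain.
Insert 636: h=8, bucket 8 empty → new chain.
Insert 38: h=3, bucket 3 nonempty → append to chain.
Insert 970: h=7, bucket 7 empty → new chain.
Final buckets:
0: -
1: -
2: -
3: 659 -> 38
4: -
5: -
6: -
7: 970
8: 636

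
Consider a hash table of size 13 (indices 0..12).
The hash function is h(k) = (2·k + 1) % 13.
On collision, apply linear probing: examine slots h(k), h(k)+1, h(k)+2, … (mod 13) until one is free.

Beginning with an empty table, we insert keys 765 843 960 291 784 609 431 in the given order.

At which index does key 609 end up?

Insert 765: h=10, slot 10 empty => index 10.
Insert 843: h=10, slot 10 occupied => index 11.
Insert 960: h=10, slots 10,11 occupied => index 12.
Insert 291: h=11, slots 11,12 occupied => index 0.
Insert 784: h=9, slot 9 empty => index 9.
Insert 609: h=10, slots 10,11,12,0 occupied => index 1.
Insert 431: h=5, slot 5 empty => index 5.
Table: [291, 609, ∅, ∅, ∅, 431, ∅, ∅, ∅, 784, 765, 843, 960]

1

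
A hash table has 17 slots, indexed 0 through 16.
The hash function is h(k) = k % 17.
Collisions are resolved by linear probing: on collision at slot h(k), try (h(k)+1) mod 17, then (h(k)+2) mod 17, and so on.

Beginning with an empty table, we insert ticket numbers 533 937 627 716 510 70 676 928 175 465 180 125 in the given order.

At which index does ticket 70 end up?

4

Insert 533: h=6, slot 6 empty → index 6.
Insert 937: h=2, slot 2 empty → index 2.
Insert 627: h=15, slot 15 empty → index 15.
Insert 716: h=2, slot 2 occupied → index 3.
Insert 510: h=0, slot 0 empty → index 0.
Insert 70: h=2, slots 2,3 occupied → index 4.
Insert 676: h=13, slot 13 empty → index 13.
Insert 928: h=10, slot 10 empty → index 10.
Insert 175: h=5, slot 5 empty → index 5.
Insert 465: h=6, slot 6 occupied → index 7.
Insert 180: h=10, slot 10 occupied → index 11.
Insert 125: h=6, slots 6,7 occupied → index 8.
Table: [510, _, 937, 716, 70, 175, 533, 465, 125, _, 928, 180, _, 676, _, 627, _]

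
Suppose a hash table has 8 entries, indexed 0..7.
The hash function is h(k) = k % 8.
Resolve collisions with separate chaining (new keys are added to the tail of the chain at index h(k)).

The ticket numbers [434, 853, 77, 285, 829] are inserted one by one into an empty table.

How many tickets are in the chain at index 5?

4

434 -> bucket 2
853 -> bucket 5
77 -> bucket 5 (collision)
285 -> bucket 5 (collision)
829 -> bucket 5 (collision)
Final buckets:
0: —
1: —
2: 434
3: —
4: —
5: 853 -> 77 -> 285 -> 829
6: —
7: —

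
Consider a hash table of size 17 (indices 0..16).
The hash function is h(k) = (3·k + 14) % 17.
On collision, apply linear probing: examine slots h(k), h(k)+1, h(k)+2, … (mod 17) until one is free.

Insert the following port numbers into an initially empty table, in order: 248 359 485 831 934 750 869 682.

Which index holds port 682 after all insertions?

248 hashes to 10; slot 10 is free → place at 10.
359 hashes to 3; slot 3 is free → place at 3.
485 hashes to 7; slot 7 is free → place at 7.
831 hashes to 8; slot 8 is free → place at 8.
934 hashes to 11; slot 11 is free → place at 11.
750 hashes to 3; 3 taken → place at 4.
869 hashes to 3; 3,4 taken → place at 5.
682 hashes to 3; 3,4,5 taken → place at 6.
Table: [—, —, —, 359, 750, 869, 682, 485, 831, —, 248, 934, —, —, —, —, —]

6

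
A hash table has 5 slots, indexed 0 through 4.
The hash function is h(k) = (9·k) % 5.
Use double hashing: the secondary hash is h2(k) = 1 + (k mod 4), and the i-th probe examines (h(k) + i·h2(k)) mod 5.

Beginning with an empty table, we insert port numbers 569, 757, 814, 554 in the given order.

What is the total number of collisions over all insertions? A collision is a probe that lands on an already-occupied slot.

569 hashes to 1; slot 1 is free => place at 1.
757 hashes to 3; slot 3 is free => place at 3.
814 hashes to 1, h2=3; 1 taken => place at 4.
554 hashes to 1, h2=3; 1,4 taken => place at 2.
Table: [_, 569, 554, 757, 814]

3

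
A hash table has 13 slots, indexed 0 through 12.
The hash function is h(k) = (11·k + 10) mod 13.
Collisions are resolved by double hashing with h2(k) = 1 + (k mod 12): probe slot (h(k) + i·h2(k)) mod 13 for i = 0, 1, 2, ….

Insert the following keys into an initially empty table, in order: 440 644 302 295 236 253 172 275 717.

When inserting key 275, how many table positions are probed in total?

5

Insert 440: h=1, slot 1 empty → index 1.
Insert 644: h=9, slot 9 empty → index 9.
Insert 302: h=4, slot 4 empty → index 4.
Insert 295: h=5, slot 5 empty → index 5.
Insert 236: h=6, slot 6 empty → index 6.
Insert 253: h=11, slot 11 empty → index 11.
Insert 172: h=4, h2=5, slots 4,9,1,6,11 occupied → index 3.
Insert 275: h=6, h2=12, slots 6,5,4,3 occupied → index 2.
Insert 717: h=6, h2=10, slots 6,3 occupied → index 0.
Table: [717, 440, 275, 172, 302, 295, 236, ., ., 644, ., 253, .]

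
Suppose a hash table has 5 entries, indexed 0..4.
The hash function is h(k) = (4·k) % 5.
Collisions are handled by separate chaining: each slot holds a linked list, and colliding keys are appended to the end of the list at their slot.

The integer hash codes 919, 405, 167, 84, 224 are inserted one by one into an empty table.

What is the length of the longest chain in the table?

919 → bucket 1
405 → bucket 0
167 → bucket 3
84 → bucket 1 (collision)
224 → bucket 1 (collision)
Final buckets:
0: 405
1: 919 -> 84 -> 224
2: —
3: 167
4: —

3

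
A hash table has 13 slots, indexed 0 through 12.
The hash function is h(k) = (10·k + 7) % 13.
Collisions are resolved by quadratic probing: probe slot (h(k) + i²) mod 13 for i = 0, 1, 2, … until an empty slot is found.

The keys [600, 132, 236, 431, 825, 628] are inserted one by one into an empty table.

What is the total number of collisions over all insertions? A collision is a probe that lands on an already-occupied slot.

7

600 hashes to 1; slot 1 is free -> place at 1.
132 hashes to 1; 1 taken -> place at 2.
236 hashes to 1; 1,2 taken -> place at 5.
431 hashes to 1; 1,2,5 taken -> place at 10.
825 hashes to 2; 2 taken -> place at 3.
628 hashes to 8; slot 8 is free -> place at 8.
Table: [., 600, 132, 825, ., 236, ., ., 628, ., 431, ., .]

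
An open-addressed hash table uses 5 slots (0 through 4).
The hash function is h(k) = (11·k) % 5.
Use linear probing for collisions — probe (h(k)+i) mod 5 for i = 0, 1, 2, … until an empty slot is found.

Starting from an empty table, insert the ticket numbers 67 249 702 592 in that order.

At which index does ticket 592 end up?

Insert 67: h=2, slot 2 empty → index 2.
Insert 249: h=4, slot 4 empty → index 4.
Insert 702: h=2, slot 2 occupied → index 3.
Insert 592: h=2, slots 2,3,4 occupied → index 0.
Table: [592, ∅, 67, 702, 249]

0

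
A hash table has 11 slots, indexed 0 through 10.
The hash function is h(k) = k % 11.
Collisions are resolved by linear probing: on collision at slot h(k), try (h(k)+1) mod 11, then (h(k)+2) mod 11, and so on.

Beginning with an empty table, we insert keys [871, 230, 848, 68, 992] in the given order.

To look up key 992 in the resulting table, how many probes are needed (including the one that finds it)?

871 hashes to 2; slot 2 is free -> place at 2.
230 hashes to 10; slot 10 is free -> place at 10.
848 hashes to 1; slot 1 is free -> place at 1.
68 hashes to 2; 2 taken -> place at 3.
992 hashes to 2; 2,3 taken -> place at 4.
Table: [-, 848, 871, 68, 992, -, -, -, -, -, 230]
Lookup 992: h=2, probe 2,3,4 → found at 4.

3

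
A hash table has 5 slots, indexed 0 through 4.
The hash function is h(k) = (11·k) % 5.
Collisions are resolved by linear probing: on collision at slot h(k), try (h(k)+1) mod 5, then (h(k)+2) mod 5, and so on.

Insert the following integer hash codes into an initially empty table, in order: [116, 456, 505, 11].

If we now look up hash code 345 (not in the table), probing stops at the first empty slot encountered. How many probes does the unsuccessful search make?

5

Insert 116: h=1, slot 1 empty -> index 1.
Insert 456: h=1, slot 1 occupied -> index 2.
Insert 505: h=0, slot 0 empty -> index 0.
Insert 11: h=1, slots 1,2 occupied -> index 3.
Table: [505, 116, 456, 11, —]
Lookup 345: h=0, probe 0,1,2,3,4 → slot 4 empty, not found.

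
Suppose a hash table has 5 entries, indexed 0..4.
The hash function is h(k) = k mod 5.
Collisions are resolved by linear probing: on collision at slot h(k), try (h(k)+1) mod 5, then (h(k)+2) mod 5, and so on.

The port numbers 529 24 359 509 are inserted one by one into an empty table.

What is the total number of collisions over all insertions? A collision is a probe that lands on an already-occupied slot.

529 hashes to 4; slot 4 is free => place at 4.
24 hashes to 4; 4 taken => place at 0.
359 hashes to 4; 4,0 taken => place at 1.
509 hashes to 4; 4,0,1 taken => place at 2.
Table: [24, 359, 509, —, 529]

6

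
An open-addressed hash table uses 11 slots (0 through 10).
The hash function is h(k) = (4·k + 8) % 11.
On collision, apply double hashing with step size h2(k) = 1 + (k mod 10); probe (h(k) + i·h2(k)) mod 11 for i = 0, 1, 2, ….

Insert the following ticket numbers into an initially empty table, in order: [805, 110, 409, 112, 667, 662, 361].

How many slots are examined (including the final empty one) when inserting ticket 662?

5

805: h=5 → slot 5
110: h=8 → slot 8
409: h=5, h2=10, probe 5,4 → slot 4
112: h=5, h2=3, probe 5,8,0 → slot 0
667: h=3 → slot 3
662: h=5, h2=3, probe 5,8,0,3,6 → slot 6
361: h=0, h2=2, probe 0,2 → slot 2
Table: [112, ., 361, 667, 409, 805, 662, ., 110, ., .]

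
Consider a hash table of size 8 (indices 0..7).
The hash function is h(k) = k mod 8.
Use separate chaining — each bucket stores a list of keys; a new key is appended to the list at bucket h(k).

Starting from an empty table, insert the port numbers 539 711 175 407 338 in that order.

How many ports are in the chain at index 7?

Insert 539: h=3, bucket 3 empty -> new chain.
Insert 711: h=7, bucket 7 empty -> new chain.
Insert 175: h=7, bucket 7 nonempty -> append to chain.
Insert 407: h=7, bucket 7 nonempty -> append to chain.
Insert 338: h=2, bucket 2 empty -> new chain.
Final buckets:
0: _
1: _
2: 338
3: 539
4: _
5: _
6: _
7: 711 -> 175 -> 407

3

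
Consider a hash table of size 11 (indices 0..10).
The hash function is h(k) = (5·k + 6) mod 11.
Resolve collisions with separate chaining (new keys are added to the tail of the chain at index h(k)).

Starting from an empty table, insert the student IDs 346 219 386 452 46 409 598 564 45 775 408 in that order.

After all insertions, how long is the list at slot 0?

Insert 346: h=9, bucket 9 empty → new chain.
Insert 219: h=1, bucket 1 empty → new chain.
Insert 386: h=0, bucket 0 empty → new chain.
Insert 452: h=0, bucket 0 nonempty → append to chain.
Insert 46: h=5, bucket 5 empty → new chain.
Insert 409: h=5, bucket 5 nonempty → append to chain.
Insert 598: h=4, bucket 4 empty → new chain.
Insert 564: h=10, bucket 10 empty → new chain.
Insert 45: h=0, bucket 0 nonempty → append to chain.
Insert 775: h=9, bucket 9 nonempty → append to chain.
Insert 408: h=0, bucket 0 nonempty → append to chain.
Final buckets:
0: 386 -> 452 -> 45 -> 408
1: 219
2: —
3: —
4: 598
5: 46 -> 409
6: —
7: —
8: —
9: 346 -> 775
10: 564

4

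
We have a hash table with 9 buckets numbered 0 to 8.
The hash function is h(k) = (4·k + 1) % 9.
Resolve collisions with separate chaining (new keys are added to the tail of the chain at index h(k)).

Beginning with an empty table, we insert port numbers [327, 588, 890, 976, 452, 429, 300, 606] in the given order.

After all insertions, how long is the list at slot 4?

327 -> bucket 4
588 -> bucket 4 (collision)
890 -> bucket 6
976 -> bucket 8
452 -> bucket 0
429 -> bucket 7
300 -> bucket 4 (collision)
606 -> bucket 4 (collision)
Final buckets:
0: 452
1: -
2: -
3: -
4: 327 -> 588 -> 300 -> 606
5: -
6: 890
7: 429
8: 976

4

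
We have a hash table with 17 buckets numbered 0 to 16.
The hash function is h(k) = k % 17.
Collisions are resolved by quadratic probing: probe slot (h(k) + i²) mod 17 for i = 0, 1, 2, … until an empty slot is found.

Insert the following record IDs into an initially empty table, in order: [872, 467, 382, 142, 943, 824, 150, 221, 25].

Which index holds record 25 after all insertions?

872 hashes to 5; slot 5 is free -> place at 5.
467 hashes to 8; slot 8 is free -> place at 8.
382 hashes to 8; 8 taken -> place at 9.
142 hashes to 6; slot 6 is free -> place at 6.
943 hashes to 8; 8,9 taken -> place at 12.
824 hashes to 8; 8,9,12 taken -> place at 0.
150 hashes to 14; slot 14 is free -> place at 14.
221 hashes to 0; 0 taken -> place at 1.
25 hashes to 8; 8,9,12,0 taken -> place at 7.
Table: [824, 221, ∅, ∅, ∅, 872, 142, 25, 467, 382, ∅, ∅, 943, ∅, 150, ∅, ∅]

7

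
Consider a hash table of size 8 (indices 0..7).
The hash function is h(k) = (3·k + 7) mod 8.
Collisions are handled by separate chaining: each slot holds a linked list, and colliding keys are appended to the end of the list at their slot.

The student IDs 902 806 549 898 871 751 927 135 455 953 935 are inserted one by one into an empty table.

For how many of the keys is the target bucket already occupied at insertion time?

6

Insert 902: h=1, bucket 1 empty → new chain.
Insert 806: h=1, bucket 1 nonempty → append to chain.
Insert 549: h=6, bucket 6 empty → new chain.
Insert 898: h=5, bucket 5 empty → new chain.
Insert 871: h=4, bucket 4 empty → new chain.
Insert 751: h=4, bucket 4 nonempty → append to chain.
Insert 927: h=4, bucket 4 nonempty → append to chain.
Insert 135: h=4, bucket 4 nonempty → append to chain.
Insert 455: h=4, bucket 4 nonempty → append to chain.
Insert 953: h=2, bucket 2 empty → new chain.
Insert 935: h=4, bucket 4 nonempty → append to chain.
Final buckets:
0: .
1: 902 -> 806
2: 953
3: .
4: 871 -> 751 -> 927 -> 135 -> 455 -> 935
5: 898
6: 549
7: .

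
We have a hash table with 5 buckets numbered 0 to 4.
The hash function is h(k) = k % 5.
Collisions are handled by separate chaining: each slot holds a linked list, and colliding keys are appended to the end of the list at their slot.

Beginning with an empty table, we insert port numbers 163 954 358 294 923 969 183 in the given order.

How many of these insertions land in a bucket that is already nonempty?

Insert 163: h=3, bucket 3 empty → new chain.
Insert 954: h=4, bucket 4 empty → new chain.
Insert 358: h=3, bucket 3 nonempty → append to chain.
Insert 294: h=4, bucket 4 nonempty → append to chain.
Insert 923: h=3, bucket 3 nonempty → append to chain.
Insert 969: h=4, bucket 4 nonempty → append to chain.
Insert 183: h=3, bucket 3 nonempty → append to chain.
Final buckets:
0: —
1: —
2: —
3: 163 -> 358 -> 923 -> 183
4: 954 -> 294 -> 969

5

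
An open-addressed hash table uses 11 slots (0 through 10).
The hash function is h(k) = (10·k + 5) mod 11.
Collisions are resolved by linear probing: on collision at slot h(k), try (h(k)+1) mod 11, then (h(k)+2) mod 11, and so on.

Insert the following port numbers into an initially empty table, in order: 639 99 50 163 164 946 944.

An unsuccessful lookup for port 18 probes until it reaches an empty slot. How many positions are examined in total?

3

639: h=4 → slot 4
99: h=5 → slot 5
50: h=10 → slot 10
163: h=7 → slot 7
164: h=6 → slot 6
946: h=5, probe 5,6,7,8 → slot 8
944: h=7, probe 7,8,9 → slot 9
Table: [_, _, _, _, 639, 99, 164, 163, 946, 944, 50]
Lookup 18: h=9, probe 9,10,0 → slot 0 empty, not found.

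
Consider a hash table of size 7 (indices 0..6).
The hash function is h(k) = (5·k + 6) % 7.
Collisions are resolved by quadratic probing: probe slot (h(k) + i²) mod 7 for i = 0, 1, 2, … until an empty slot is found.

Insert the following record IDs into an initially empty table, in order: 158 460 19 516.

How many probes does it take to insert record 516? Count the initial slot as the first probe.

3

158: h=5 => slot 5
460: h=3 => slot 3
19: h=3, probe 3,4 => slot 4
516: h=3, probe 3,4,0 => slot 0
Table: [516, ∅, ∅, 460, 19, 158, ∅]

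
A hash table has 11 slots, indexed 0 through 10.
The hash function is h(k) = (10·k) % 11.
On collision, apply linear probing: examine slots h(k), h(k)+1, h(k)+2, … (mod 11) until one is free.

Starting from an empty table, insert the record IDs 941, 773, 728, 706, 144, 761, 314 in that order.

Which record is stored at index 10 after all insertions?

706

Insert 941: h=5, slot 5 empty => index 5.
Insert 773: h=8, slot 8 empty => index 8.
Insert 728: h=9, slot 9 empty => index 9.
Insert 706: h=9, slot 9 occupied => index 10.
Insert 144: h=10, slot 10 occupied => index 0.
Insert 761: h=9, slots 9,10,0 occupied => index 1.
Insert 314: h=5, slot 5 occupied => index 6.
Table: [144, 761, -, -, -, 941, 314, -, 773, 728, 706]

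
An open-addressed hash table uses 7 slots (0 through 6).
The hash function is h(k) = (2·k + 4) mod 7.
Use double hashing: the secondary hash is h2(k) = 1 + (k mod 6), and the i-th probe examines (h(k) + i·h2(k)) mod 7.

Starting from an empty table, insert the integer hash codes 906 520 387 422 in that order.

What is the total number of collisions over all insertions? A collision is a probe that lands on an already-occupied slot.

2

906 hashes to 3; slot 3 is free -> place at 3.
520 hashes to 1; slot 1 is free -> place at 1.
387 hashes to 1, h2=4; 1 taken -> place at 5.
422 hashes to 1, h2=3; 1 taken -> place at 4.
Table: [_, 520, _, 906, 422, 387, _]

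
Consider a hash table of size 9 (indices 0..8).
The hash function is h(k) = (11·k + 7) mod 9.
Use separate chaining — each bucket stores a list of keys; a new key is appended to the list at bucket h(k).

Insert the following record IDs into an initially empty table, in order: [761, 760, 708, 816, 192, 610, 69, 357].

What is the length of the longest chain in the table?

4

761 → bucket 8
760 → bucket 6
708 → bucket 1
816 → bucket 1 (collision)
192 → bucket 4
610 → bucket 3
69 → bucket 1 (collision)
357 → bucket 1 (collision)
Final buckets:
0: —
1: 708 -> 816 -> 69 -> 357
2: —
3: 610
4: 192
5: —
6: 760
7: —
8: 761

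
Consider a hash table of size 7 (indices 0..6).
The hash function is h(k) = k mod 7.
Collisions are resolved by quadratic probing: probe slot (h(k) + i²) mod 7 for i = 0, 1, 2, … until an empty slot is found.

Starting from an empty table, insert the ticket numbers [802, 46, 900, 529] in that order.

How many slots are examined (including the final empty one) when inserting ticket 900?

802 hashes to 4; slot 4 is free -> place at 4.
46 hashes to 4; 4 taken -> place at 5.
900 hashes to 4; 4,5 taken -> place at 1.
529 hashes to 4; 4,5,1 taken -> place at 6.
Table: [., 900, ., ., 802, 46, 529]

3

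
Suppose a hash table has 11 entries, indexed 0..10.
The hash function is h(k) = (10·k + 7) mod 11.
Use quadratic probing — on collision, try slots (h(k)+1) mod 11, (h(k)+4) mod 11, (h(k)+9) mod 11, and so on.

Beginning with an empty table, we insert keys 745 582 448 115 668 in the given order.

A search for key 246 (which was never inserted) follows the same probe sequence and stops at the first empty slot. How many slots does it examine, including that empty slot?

745: h=10 => slot 10
582: h=8 => slot 8
448: h=10, probe 10,0 => slot 0
115: h=2 => slot 2
668: h=10, probe 10,0,3 => slot 3
Table: [448, _, 115, 668, _, _, _, _, 582, _, 745]
Lookup 246: h=3, probe 3,4 → slot 4 empty, not found.

2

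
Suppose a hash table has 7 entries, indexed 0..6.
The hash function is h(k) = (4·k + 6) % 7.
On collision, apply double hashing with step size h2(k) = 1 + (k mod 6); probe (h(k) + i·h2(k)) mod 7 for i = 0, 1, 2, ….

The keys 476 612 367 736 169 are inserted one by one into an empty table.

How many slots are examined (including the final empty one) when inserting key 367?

3

476 hashes to 6; slot 6 is free → place at 6.
612 hashes to 4; slot 4 is free → place at 4.
367 hashes to 4, h2=2; 4,6 taken → place at 1.
736 hashes to 3; slot 3 is free → place at 3.
169 hashes to 3, h2=2; 3 taken → place at 5.
Table: [—, 367, —, 736, 612, 169, 476]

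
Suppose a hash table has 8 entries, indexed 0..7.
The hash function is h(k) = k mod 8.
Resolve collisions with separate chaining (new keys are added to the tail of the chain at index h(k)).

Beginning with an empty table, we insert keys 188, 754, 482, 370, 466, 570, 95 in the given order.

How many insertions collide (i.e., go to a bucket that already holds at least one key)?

188 → bucket 4
754 → bucket 2
482 → bucket 2 (collision)
370 → bucket 2 (collision)
466 → bucket 2 (collision)
570 → bucket 2 (collision)
95 → bucket 7
Final buckets:
0: —
1: —
2: 754 -> 482 -> 370 -> 466 -> 570
3: —
4: 188
5: —
6: —
7: 95

4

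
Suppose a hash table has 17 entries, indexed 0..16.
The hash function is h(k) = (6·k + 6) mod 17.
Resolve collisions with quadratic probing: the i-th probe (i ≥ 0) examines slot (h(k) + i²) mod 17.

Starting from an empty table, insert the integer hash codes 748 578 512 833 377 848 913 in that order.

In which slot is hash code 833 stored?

10

Insert 748: h=6, slot 6 empty -> index 6.
Insert 578: h=6, slot 6 occupied -> index 7.
Insert 512: h=1, slot 1 empty -> index 1.
Insert 833: h=6, slots 6,7 occupied -> index 10.
Insert 377: h=7, slot 7 occupied -> index 8.
Insert 848: h=11, slot 11 empty -> index 11.
Insert 913: h=10, slots 10,11 occupied -> index 14.
Table: [., 512, ., ., ., ., 748, 578, 377, ., 833, 848, ., ., 913, ., .]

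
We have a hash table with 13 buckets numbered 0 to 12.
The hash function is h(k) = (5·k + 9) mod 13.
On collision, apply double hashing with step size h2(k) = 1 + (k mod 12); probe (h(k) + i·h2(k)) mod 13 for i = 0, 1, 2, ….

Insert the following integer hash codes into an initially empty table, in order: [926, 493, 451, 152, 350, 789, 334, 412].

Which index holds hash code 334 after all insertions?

0

926 hashes to 11; slot 11 is free -> place at 11.
493 hashes to 4; slot 4 is free -> place at 4.
451 hashes to 2; slot 2 is free -> place at 2.
152 hashes to 2, h2=9; 2,11 taken -> place at 7.
350 hashes to 4, h2=3; 4,7 taken -> place at 10.
789 hashes to 2, h2=10; 2 taken -> place at 12.
334 hashes to 2, h2=11; 2 taken -> place at 0.
412 hashes to 2, h2=5; 2,7,12,4 taken -> place at 9.
Table: [334, —, 451, —, 493, —, —, 152, —, 412, 350, 926, 789]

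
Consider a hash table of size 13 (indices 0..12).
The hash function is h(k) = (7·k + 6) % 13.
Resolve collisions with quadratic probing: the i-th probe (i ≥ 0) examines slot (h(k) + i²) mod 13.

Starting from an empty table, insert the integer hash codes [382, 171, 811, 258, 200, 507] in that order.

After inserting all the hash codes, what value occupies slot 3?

382 hashes to 2; slot 2 is free → place at 2.
171 hashes to 7; slot 7 is free → place at 7.
811 hashes to 2; 2 taken → place at 3.
258 hashes to 5; slot 5 is free → place at 5.
200 hashes to 2; 2,3 taken → place at 6.
507 hashes to 6; 6,7 taken → place at 10.
Table: [., ., 382, 811, ., 258, 200, 171, ., ., 507, ., .]

811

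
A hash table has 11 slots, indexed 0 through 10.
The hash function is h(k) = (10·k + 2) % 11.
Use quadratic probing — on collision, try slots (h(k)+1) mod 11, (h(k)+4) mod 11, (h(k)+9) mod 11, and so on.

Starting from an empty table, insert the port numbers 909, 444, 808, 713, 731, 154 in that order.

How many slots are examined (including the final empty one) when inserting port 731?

3

909 hashes to 6; slot 6 is free => place at 6.
444 hashes to 9; slot 9 is free => place at 9.
808 hashes to 8; slot 8 is free => place at 8.
713 hashes to 4; slot 4 is free => place at 4.
731 hashes to 8; 8,9 taken => place at 1.
154 hashes to 2; slot 2 is free => place at 2.
Table: [—, 731, 154, —, 713, —, 909, —, 808, 444, —]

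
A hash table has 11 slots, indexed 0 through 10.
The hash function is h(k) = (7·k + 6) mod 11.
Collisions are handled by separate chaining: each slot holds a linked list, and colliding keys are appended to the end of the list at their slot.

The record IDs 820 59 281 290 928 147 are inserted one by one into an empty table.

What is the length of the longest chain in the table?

Insert 820: h=4, bucket 4 empty -> new chain.
Insert 59: h=1, bucket 1 empty -> new chain.
Insert 281: h=4, bucket 4 nonempty -> append to chain.
Insert 290: h=1, bucket 1 nonempty -> append to chain.
Insert 928: h=1, bucket 1 nonempty -> append to chain.
Insert 147: h=1, bucket 1 nonempty -> append to chain.
Final buckets:
0: —
1: 59 -> 290 -> 928 -> 147
2: —
3: —
4: 820 -> 281
5: —
6: —
7: —
8: —
9: —
10: —

4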